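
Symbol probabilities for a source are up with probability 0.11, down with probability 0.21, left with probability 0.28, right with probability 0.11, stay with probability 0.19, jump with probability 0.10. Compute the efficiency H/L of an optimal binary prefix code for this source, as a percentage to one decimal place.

98.6%

Entropy H = −Σ p log₂ p ≈ 2.4750 bits.
Huffman merges: 1/10+11/100→21/100; 11/100+19/100→3/10; 21/100+21/100→21/50; 7/25+3/10→29/50; 21/50+29/50→1. L = 251/100 ≈ 2.5100.
Efficiency = H/L = 2.4750/2.5100 = 98.6%.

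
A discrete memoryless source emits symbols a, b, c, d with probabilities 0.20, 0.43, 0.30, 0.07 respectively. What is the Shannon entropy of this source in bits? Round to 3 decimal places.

1.778 bits

H = −Σ pᵢ log₂ pᵢ.
−0.20·log₂(0.20) = 0.4644
−0.43·log₂(0.43) = 0.5236
−0.30·log₂(0.30) = 0.5211
−0.07·log₂(0.07) = 0.2686
Sum ≈ 1.7776 → 1.778 bits.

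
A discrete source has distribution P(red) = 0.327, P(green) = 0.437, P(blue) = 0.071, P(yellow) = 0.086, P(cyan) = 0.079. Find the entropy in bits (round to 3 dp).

1.914 bits

H = −Σ pᵢ log₂ pᵢ.
−0.327·log₂(0.327) = 0.5273
−0.437·log₂(0.437) = 0.5219
−0.071·log₂(0.071) = 0.2709
−0.086·log₂(0.086) = 0.3044
−0.079·log₂(0.079) = 0.2893
Sum ≈ 1.9139 → 1.914 bits.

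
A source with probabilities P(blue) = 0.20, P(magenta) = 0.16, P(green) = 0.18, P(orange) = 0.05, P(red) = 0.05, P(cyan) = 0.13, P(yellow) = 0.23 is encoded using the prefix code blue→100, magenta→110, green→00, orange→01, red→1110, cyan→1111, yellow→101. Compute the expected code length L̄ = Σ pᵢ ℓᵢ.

2.95 bits/symbol

L̄ = Σ pᵢ·ℓᵢ = 0.20·3 + 0.16·3 + 0.18·2 + 0.05·2 + 0.05·4 + 0.13·4 + 0.23·3 = 2.95 bits/symbol.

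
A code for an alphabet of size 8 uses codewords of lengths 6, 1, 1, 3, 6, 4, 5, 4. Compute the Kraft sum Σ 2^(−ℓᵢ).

With common denominator 2^6 = 64: Σ 2^(−ℓᵢ) = 1/64 + 32/64 + 32/64 + 8/64 + 1/64 + 4/64 + 2/64 + 4/64 = 84/64 = 1.3125.

1.3125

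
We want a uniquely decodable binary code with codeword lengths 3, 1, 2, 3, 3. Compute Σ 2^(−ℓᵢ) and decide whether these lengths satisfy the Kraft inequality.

1.125; no

With common denominator 2^3 = 8: Σ 2^(−ℓᵢ) = 1/8 + 4/8 + 2/8 + 1/8 + 1/8 = 9/8 = 1.125.
Kraft's inequality requires Σ ≤ 1; here Σ = 1.125 > 1, so no such prefix code exists.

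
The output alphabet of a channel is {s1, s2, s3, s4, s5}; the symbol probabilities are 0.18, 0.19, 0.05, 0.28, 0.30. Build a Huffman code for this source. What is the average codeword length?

Repeatedly combine the two least-probable nodes; the expected code length is the sum of the merged weights.
merge 1/20 + 9/50 → 23/100
merge 19/100 + 23/100 → 21/50
merge 7/25 + 3/10 → 29/50
merge 21/50 + 29/50 → 1
L = 23/100 + 21/50 + 29/50 + 1 = 223/100 = 2.23 bits/symbol.

2.23 bits/symbol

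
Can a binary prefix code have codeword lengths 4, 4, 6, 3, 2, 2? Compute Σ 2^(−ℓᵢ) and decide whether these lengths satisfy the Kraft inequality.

With common denominator 2^6 = 64: Σ 2^(−ℓᵢ) = 4/64 + 4/64 + 1/64 + 8/64 + 16/64 + 16/64 = 49/64 = 0.765625.
Kraft's inequality requires Σ ≤ 1; here Σ = 0.765625 ≤ 1, so such a prefix code exists.

0.765625; yes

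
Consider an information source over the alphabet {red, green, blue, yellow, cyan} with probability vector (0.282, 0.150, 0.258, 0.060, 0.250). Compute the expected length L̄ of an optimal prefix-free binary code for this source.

2.21 bits/symbol

Repeatedly combine the two least-probable nodes; the expected code length is the sum of the merged weights.
merge 3/50 + 3/20 → 21/100
merge 21/100 + 1/4 → 23/50
merge 129/500 + 141/500 → 27/50
merge 23/50 + 27/50 → 1
L = 21/100 + 23/50 + 27/50 + 1 = 221/100 = 2.21 bits/symbol.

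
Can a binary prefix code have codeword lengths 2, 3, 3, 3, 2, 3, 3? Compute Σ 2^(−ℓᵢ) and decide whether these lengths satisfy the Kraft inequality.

With common denominator 2^3 = 8: Σ 2^(−ℓᵢ) = 2/8 + 1/8 + 1/8 + 1/8 + 2/8 + 1/8 + 1/8 = 9/8 = 1.125.
Kraft's inequality requires Σ ≤ 1; here Σ = 1.125 > 1, so no such prefix code exists.

1.125; no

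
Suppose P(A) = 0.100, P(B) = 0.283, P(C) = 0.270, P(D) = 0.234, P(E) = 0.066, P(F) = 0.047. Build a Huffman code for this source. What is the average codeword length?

2.326 bits/symbol

Repeatedly combine the two least-probable nodes; the expected code length is the sum of the merged weights.
merge 47/1000 + 33/500 → 113/1000
merge 1/10 + 113/1000 → 213/1000
merge 213/1000 + 117/500 → 447/1000
merge 27/100 + 283/1000 → 553/1000
merge 447/1000 + 553/1000 → 1
L = 113/1000 + 213/1000 + 447/1000 + 553/1000 + 1 = 1163/500 = 2.326 bits/symbol.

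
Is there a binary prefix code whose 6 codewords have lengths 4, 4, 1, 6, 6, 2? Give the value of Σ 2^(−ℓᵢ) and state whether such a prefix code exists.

0.90625; yes

With common denominator 2^6 = 64: Σ 2^(−ℓᵢ) = 4/64 + 4/64 + 32/64 + 1/64 + 1/64 + 16/64 = 58/64 = 0.90625.
Kraft's inequality requires Σ ≤ 1; here Σ = 0.90625 ≤ 1, so such a prefix code exists.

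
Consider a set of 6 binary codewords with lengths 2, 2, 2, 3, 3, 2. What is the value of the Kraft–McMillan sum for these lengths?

With common denominator 2^3 = 8: Σ 2^(−ℓᵢ) = 2/8 + 2/8 + 2/8 + 1/8 + 1/8 + 2/8 = 10/8 = 1.25.

1.25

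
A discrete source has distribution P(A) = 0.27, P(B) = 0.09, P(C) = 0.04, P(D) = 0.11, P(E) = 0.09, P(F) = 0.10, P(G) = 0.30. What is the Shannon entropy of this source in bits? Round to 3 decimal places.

2.525 bits

H = −Σ pᵢ log₂ pᵢ.
−0.27·log₂(0.27) = 0.5100
−0.09·log₂(0.09) = 0.3127
−0.04·log₂(0.04) = 0.1858
−0.11·log₂(0.11) = 0.3503
−0.09·log₂(0.09) = 0.3127
−0.10·log₂(0.10) = 0.3322
−0.30·log₂(0.30) = 0.5211
Sum ≈ 2.5247 → 2.525 bits.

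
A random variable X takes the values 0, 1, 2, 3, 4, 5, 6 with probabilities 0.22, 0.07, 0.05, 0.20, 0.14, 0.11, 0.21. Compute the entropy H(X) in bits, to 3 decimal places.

2.650 bits

H = −Σ pᵢ log₂ pᵢ.
−0.22·log₂(0.22) = 0.4806
−0.07·log₂(0.07) = 0.2686
−0.05·log₂(0.05) = 0.2161
−0.20·log₂(0.20) = 0.4644
−0.14·log₂(0.14) = 0.3971
−0.11·log₂(0.11) = 0.3503
−0.21·log₂(0.21) = 0.4728
Sum ≈ 2.6498 → 2.650 bits.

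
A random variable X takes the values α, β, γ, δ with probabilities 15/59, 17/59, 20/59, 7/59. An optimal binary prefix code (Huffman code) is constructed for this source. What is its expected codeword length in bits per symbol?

Repeatedly combine the two least-probable nodes; the expected code length is the sum of the merged weights.
merge 7/59 + 15/59 → 22/59
merge 17/59 + 20/59 → 37/59
merge 22/59 + 37/59 → 1
L = 22/59 + 37/59 + 1 = 2 bits/symbol.

2 bits/symbol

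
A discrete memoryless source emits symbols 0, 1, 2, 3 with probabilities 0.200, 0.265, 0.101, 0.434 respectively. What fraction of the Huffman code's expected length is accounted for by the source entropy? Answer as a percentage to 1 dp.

98.0%

Entropy H = −Σ p log₂ p ≈ 1.8288 bits.
Huffman merges: 101/1000+1/5→301/1000; 53/200+301/1000→283/500; 217/500+283/500→1. L = 1867/1000 ≈ 1.8670.
Efficiency = H/L = 1.8288/1.8670 = 98.0%.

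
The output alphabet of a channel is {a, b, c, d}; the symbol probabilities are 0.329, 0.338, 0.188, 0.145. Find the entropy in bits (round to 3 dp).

H = −Σ pᵢ log₂ pᵢ.
−0.329·log₂(0.329) = 0.5277
−0.338·log₂(0.338) = 0.5289
−0.188·log₂(0.188) = 0.4533
−0.145·log₂(0.145) = 0.4040
Sum ≈ 1.9139 → 1.914 bits.

1.914 bits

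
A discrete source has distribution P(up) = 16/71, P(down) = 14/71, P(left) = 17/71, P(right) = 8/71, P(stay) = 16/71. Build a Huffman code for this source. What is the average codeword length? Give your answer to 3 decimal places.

Repeatedly combine the two least-probable nodes; the expected code length is the sum of the merged weights.
merge 8/71 + 14/71 → 22/71
merge 16/71 + 16/71 → 32/71
merge 17/71 + 22/71 → 39/71
merge 32/71 + 39/71 → 1
L = 22/71 + 32/71 + 39/71 + 1 = 164/71 ≈ 2.310 bits/symbol.

2.310 bits/symbol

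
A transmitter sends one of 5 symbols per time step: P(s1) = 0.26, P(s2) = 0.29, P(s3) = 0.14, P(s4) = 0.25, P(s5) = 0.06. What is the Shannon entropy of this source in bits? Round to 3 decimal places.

H = −Σ pᵢ log₂ pᵢ.
−0.26·log₂(0.26) = 0.5053
−0.29·log₂(0.29) = 0.5179
−0.14·log₂(0.14) = 0.3971
−0.25·log₂(0.25) = 0.5000
−0.06·log₂(0.06) = 0.2435
Sum ≈ 2.1638 → 2.164 bits.

2.164 bits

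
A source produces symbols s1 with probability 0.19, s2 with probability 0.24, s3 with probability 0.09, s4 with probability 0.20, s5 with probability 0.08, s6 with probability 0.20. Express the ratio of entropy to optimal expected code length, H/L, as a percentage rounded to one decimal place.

Entropy H = −Σ p log₂ p ≈ 2.4823 bits.
Huffman merges: 2/25+9/100→17/100; 17/100+19/100→9/25; 1/5+1/5→2/5; 6/25+9/25→3/5; 2/5+3/5→1. L = 253/100 ≈ 2.5300.
Efficiency = H/L = 2.4823/2.5300 = 98.1%.

98.1%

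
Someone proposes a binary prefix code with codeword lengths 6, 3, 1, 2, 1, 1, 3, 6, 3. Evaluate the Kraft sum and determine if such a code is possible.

2.15625; no

With common denominator 2^6 = 64: Σ 2^(−ℓᵢ) = 1/64 + 8/64 + 32/64 + 16/64 + 32/64 + 32/64 + 8/64 + 1/64 + 8/64 = 138/64 = 2.15625.
Kraft's inequality requires Σ ≤ 1; here Σ = 2.15625 > 1, so no such prefix code exists.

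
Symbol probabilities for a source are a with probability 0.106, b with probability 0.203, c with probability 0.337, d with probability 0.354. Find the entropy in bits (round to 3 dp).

H = −Σ pᵢ log₂ pᵢ.
−0.106·log₂(0.106) = 0.3432
−0.203·log₂(0.203) = 0.4670
−0.337·log₂(0.337) = 0.5288
−0.354·log₂(0.354) = 0.5304
Sum ≈ 1.8694 → 1.869 bits.

1.869 bits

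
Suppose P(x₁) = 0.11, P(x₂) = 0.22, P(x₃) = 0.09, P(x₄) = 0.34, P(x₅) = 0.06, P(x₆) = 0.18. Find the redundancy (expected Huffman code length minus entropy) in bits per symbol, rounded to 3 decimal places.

Entropy H = −Σ p log₂ p ≈ 2.3615 bits.
Huffman merges: 3/50+9/100→3/20; 11/100+3/20→13/50; 9/50+11/50→2/5; 13/50+17/50→3/5; 2/5+3/5→1. L = 241/100 ≈ 2.4100.
L − H = 2.4100 − 2.3615 = 0.048 bits.

0.048 bits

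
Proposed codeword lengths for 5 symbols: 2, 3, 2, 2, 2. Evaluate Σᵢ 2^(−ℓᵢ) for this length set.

With common denominator 2^3 = 8: Σ 2^(−ℓᵢ) = 2/8 + 1/8 + 2/8 + 2/8 + 2/8 = 9/8 = 1.125.

1.125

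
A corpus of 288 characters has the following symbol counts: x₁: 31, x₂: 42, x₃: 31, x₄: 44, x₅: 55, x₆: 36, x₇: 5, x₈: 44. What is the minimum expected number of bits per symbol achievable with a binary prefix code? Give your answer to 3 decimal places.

2.934 bits/symbol

Probabilities are the counts divided by 288.
Repeatedly combine the two least-probable nodes; the expected code length is the sum of the merged weights.
merge 5/288 + 31/288 → 1/8
merge 31/288 + 1/8 → 67/288
merge 1/8 + 7/48 → 13/48
merge 11/72 + 11/72 → 11/36
merge 55/288 + 67/288 → 61/144
merge 13/48 + 11/36 → 83/144
merge 61/144 + 83/144 → 1
L = 1/8 + 67/288 + 13/48 + 11/36 + 61/144 + 83/144 + 1 = 845/288 ≈ 2.934 bits/symbol.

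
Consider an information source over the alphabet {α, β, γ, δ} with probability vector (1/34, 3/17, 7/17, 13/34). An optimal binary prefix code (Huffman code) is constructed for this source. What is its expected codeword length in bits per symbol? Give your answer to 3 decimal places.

1.794 bits/symbol

Repeatedly combine the two least-probable nodes; the expected code length is the sum of the merged weights.
merge 1/34 + 3/17 → 7/34
merge 7/34 + 13/34 → 10/17
merge 7/17 + 10/17 → 1
L = 7/34 + 10/17 + 1 = 61/34 ≈ 1.794 bits/symbol.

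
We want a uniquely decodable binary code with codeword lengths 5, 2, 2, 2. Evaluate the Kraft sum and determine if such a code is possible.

With common denominator 2^5 = 32: Σ 2^(−ℓᵢ) = 1/32 + 8/32 + 8/32 + 8/32 = 25/32 = 0.78125.
Kraft's inequality requires Σ ≤ 1; here Σ = 0.78125 ≤ 1, so such a prefix code exists.

0.78125; yes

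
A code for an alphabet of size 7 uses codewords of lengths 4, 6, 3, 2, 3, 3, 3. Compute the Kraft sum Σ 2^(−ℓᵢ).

With common denominator 2^6 = 64: Σ 2^(−ℓᵢ) = 4/64 + 1/64 + 8/64 + 16/64 + 8/64 + 8/64 + 8/64 = 53/64 = 0.828125.

0.828125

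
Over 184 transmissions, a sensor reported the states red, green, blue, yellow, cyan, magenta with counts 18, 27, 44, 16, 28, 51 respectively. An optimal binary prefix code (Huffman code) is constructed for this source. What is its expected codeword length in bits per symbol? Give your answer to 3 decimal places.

2.484 bits/symbol

Probabilities are the counts divided by 184.
Repeatedly combine the two least-probable nodes; the expected code length is the sum of the merged weights.
merge 2/23 + 9/92 → 17/92
merge 27/184 + 7/46 → 55/184
merge 17/92 + 11/46 → 39/92
merge 51/184 + 55/184 → 53/92
merge 39/92 + 53/92 → 1
L = 17/92 + 55/184 + 39/92 + 53/92 + 1 = 457/184 ≈ 2.484 bits/symbol.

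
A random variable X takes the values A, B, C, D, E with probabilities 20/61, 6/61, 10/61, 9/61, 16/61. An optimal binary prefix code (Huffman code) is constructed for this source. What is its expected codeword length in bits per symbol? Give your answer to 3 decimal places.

Repeatedly combine the two least-probable nodes; the expected code length is the sum of the merged weights.
merge 6/61 + 9/61 → 15/61
merge 10/61 + 15/61 → 25/61
merge 16/61 + 20/61 → 36/61
merge 25/61 + 36/61 → 1
L = 15/61 + 25/61 + 36/61 + 1 = 137/61 ≈ 2.246 bits/symbol.

2.246 bits/symbol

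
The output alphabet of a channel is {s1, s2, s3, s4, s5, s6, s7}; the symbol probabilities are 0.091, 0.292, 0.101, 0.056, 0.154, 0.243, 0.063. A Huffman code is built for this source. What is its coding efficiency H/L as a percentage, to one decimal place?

Entropy H = −Σ p log₂ p ≈ 2.5631 bits.
Huffman merges: 7/125+63/1000→119/1000; 91/1000+101/1000→24/125; 119/1000+77/500→273/1000; 24/125+243/1000→87/200; 273/1000+73/250→113/200; 87/200+113/200→1. L = 323/125 ≈ 2.5840.
Efficiency = H/L = 2.5631/2.5840 = 99.2%.

99.2%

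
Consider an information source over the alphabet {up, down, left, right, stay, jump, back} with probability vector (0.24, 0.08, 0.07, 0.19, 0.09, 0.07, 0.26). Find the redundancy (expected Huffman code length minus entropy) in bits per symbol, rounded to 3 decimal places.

Entropy H = −Σ p log₂ p ≈ 2.5959 bits.
Huffman merges: 7/100+7/100→7/50; 2/25+9/100→17/100; 7/50+17/100→31/100; 19/100+6/25→43/100; 13/50+31/100→57/100; 43/100+57/100→1. L = 131/50 ≈ 2.6200.
L − H = 2.6200 − 2.5959 = 0.024 bits.

0.024 bits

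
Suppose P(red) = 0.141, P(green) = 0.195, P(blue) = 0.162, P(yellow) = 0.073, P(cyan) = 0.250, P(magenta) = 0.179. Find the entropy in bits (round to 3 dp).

2.504 bits

H = −Σ pᵢ log₂ pᵢ.
−0.141·log₂(0.141) = 0.3985
−0.195·log₂(0.195) = 0.4599
−0.162·log₂(0.162) = 0.4254
−0.073·log₂(0.073) = 0.2756
−0.250·log₂(0.250) = 0.5000
−0.179·log₂(0.179) = 0.4443
Sum ≈ 2.5037 → 2.504 bits.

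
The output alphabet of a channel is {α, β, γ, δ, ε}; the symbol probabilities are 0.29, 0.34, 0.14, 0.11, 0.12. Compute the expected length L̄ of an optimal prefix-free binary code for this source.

2.23 bits/symbol

Repeatedly combine the two least-probable nodes; the expected code length is the sum of the merged weights.
merge 11/100 + 3/25 → 23/100
merge 7/50 + 23/100 → 37/100
merge 29/100 + 17/50 → 63/100
merge 37/100 + 63/100 → 1
L = 23/100 + 37/100 + 63/100 + 1 = 223/100 = 2.23 bits/symbol.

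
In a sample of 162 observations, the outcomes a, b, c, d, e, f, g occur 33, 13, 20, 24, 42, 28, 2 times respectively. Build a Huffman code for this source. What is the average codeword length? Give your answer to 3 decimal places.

2.630 bits/symbol

Probabilities are the counts divided by 162.
Repeatedly combine the two least-probable nodes; the expected code length is the sum of the merged weights.
merge 1/81 + 13/162 → 5/54
merge 5/54 + 10/81 → 35/162
merge 4/27 + 14/81 → 26/81
merge 11/54 + 35/162 → 34/81
merge 7/27 + 26/81 → 47/81
merge 34/81 + 47/81 → 1
L = 5/54 + 35/162 + 26/81 + 34/81 + 47/81 + 1 = 71/27 ≈ 2.630 bits/symbol.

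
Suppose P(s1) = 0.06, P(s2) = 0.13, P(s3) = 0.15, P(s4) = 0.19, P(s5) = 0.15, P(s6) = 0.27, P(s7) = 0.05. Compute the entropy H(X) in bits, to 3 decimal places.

2.629 bits

H = −Σ pᵢ log₂ pᵢ.
−0.06·log₂(0.06) = 0.2435
−0.13·log₂(0.13) = 0.3826
−0.15·log₂(0.15) = 0.4105
−0.19·log₂(0.19) = 0.4552
−0.15·log₂(0.15) = 0.4105
−0.27·log₂(0.27) = 0.5100
−0.05·log₂(0.05) = 0.2161
Sum ≈ 2.6286 → 2.629 bits.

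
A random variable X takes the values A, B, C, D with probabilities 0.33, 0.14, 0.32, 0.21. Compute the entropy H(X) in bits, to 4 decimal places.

H = −Σ pᵢ log₂ pᵢ.
−0.33·log₂(0.33) = 0.5278
−0.14·log₂(0.14) = 0.3971
−0.32·log₂(0.32) = 0.5260
−0.21·log₂(0.21) = 0.4728
Sum ≈ 1.9238 → 1.9238 bits.

1.9238 bits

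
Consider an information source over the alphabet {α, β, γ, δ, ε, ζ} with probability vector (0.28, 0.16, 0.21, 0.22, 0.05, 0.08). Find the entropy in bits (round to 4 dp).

H = −Σ pᵢ log₂ pᵢ.
−0.28·log₂(0.28) = 0.5142
−0.16·log₂(0.16) = 0.4230
−0.21·log₂(0.21) = 0.4728
−0.22·log₂(0.22) = 0.4806
−0.05·log₂(0.05) = 0.2161
−0.08·log₂(0.08) = 0.2915
Sum ≈ 2.3982 → 2.3982 bits.

2.3982 bits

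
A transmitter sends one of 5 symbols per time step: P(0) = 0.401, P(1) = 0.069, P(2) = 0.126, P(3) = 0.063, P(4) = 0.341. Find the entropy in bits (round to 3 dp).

1.952 bits

H = −Σ pᵢ log₂ pᵢ.
−0.401·log₂(0.401) = 0.5286
−0.069·log₂(0.069) = 0.2662
−0.126·log₂(0.126) = 0.3766
−0.063·log₂(0.063) = 0.2513
−0.341·log₂(0.341) = 0.5293
Sum ≈ 1.9519 → 1.952 bits.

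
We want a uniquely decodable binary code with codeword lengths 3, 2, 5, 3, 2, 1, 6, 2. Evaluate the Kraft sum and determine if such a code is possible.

With common denominator 2^6 = 64: Σ 2^(−ℓᵢ) = 8/64 + 16/64 + 2/64 + 8/64 + 16/64 + 32/64 + 1/64 + 16/64 = 99/64 = 1.546875.
Kraft's inequality requires Σ ≤ 1; here Σ = 1.546875 > 1, so no such prefix code exists.

1.546875; no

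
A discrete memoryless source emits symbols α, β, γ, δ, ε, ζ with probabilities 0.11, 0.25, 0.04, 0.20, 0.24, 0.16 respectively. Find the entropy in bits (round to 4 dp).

2.4176 bits

H = −Σ pᵢ log₂ pᵢ.
−0.11·log₂(0.11) = 0.3503
−0.25·log₂(0.25) = 0.5000
−0.04·log₂(0.04) = 0.1858
−0.20·log₂(0.20) = 0.4644
−0.24·log₂(0.24) = 0.4941
−0.16·log₂(0.16) = 0.4230
Sum ≈ 2.4176 → 2.4176 bits.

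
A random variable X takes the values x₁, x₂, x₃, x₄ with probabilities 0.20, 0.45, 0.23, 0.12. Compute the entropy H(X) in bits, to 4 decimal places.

H = −Σ pᵢ log₂ pᵢ.
−0.20·log₂(0.20) = 0.4644
−0.45·log₂(0.45) = 0.5184
−0.23·log₂(0.23) = 0.4877
−0.12·log₂(0.12) = 0.3671
Sum ≈ 1.8375 → 1.8375 bits.

1.8375 bits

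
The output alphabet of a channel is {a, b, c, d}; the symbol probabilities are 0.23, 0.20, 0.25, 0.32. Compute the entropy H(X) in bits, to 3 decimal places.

1.978 bits

H = −Σ pᵢ log₂ pᵢ.
−0.23·log₂(0.23) = 0.4877
−0.20·log₂(0.20) = 0.4644
−0.25·log₂(0.25) = 0.5000
−0.32·log₂(0.32) = 0.5260
Sum ≈ 1.9781 → 1.978 bits.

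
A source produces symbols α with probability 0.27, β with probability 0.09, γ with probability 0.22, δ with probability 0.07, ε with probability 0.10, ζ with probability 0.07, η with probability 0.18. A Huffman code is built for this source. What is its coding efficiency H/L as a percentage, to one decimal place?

98.8%

Entropy H = −Σ p log₂ p ≈ 2.6179 bits.
Huffman merges: 7/100+7/100→7/50; 9/100+1/10→19/100; 7/50+9/50→8/25; 19/100+11/50→41/100; 27/100+8/25→59/100; 41/100+59/100→1. L = 53/20 ≈ 2.6500.
Efficiency = H/L = 2.6179/2.6500 = 98.8%.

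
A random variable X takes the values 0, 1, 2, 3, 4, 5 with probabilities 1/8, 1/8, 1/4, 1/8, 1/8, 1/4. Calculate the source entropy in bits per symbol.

2.5 bits

Each probability is a power of 1/2, so log₂(1/p) is an integer.
H = Σ p·log₂(1/p) = 1/8·3 + 1/8·3 + 1/4·2 + 1/8·3 + 1/8·3 + 1/4·2 = 2.5 bits.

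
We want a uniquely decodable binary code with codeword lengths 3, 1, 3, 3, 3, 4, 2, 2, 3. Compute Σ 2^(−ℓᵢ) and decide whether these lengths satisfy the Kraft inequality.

1.6875; no

With common denominator 2^4 = 16: Σ 2^(−ℓᵢ) = 2/16 + 8/16 + 2/16 + 2/16 + 2/16 + 1/16 + 4/16 + 4/16 + 2/16 = 27/16 = 1.6875.
Kraft's inequality requires Σ ≤ 1; here Σ = 1.6875 > 1, so no such prefix code exists.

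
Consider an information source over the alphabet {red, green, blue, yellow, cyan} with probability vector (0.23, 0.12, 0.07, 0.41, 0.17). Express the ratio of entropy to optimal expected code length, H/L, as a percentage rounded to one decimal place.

97.4%

Entropy H = −Σ p log₂ p ≈ 2.0853 bits.
Huffman merges: 7/100+3/25→19/100; 17/100+19/100→9/25; 23/100+9/25→59/100; 41/100+59/100→1. L = 107/50 ≈ 2.1400.
Efficiency = H/L = 2.0853/2.1400 = 97.4%.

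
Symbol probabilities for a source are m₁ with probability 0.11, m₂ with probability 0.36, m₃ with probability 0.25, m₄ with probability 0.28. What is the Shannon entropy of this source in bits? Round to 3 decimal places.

H = −Σ pᵢ log₂ pᵢ.
−0.11·log₂(0.11) = 0.3503
−0.36·log₂(0.36) = 0.5306
−0.25·log₂(0.25) = 0.5000
−0.28·log₂(0.28) = 0.5142
Sum ≈ 1.8951 → 1.895 bits.

1.895 bits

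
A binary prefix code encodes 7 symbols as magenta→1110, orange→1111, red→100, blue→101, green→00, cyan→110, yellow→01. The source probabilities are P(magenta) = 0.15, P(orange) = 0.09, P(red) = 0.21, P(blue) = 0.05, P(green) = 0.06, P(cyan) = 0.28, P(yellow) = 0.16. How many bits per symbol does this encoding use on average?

3.02 bits/symbol

L̄ = Σ pᵢ·ℓᵢ = 0.15·4 + 0.09·4 + 0.21·3 + 0.05·3 + 0.06·2 + 0.28·3 + 0.16·2 = 3.02 bits/symbol.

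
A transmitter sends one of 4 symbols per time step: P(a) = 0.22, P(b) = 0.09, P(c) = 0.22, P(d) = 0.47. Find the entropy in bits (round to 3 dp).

1.786 bits

H = −Σ pᵢ log₂ pᵢ.
−0.22·log₂(0.22) = 0.4806
−0.09·log₂(0.09) = 0.3127
−0.22·log₂(0.22) = 0.4806
−0.47·log₂(0.47) = 0.5120
Sum ≈ 1.7858 → 1.786 bits.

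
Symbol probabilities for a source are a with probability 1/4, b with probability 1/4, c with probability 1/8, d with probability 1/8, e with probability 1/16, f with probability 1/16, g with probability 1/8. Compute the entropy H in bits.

Each probability is a power of 1/2, so log₂(1/p) is an integer.
H = Σ p·log₂(1/p) = 1/4·2 + 1/4·2 + 1/8·3 + 1/8·3 + 1/16·4 + 1/16·4 + 1/8·3 = 2.625 bits.

2.625 bits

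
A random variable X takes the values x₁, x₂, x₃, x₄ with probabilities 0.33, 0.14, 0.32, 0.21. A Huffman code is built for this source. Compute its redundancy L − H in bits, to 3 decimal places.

0.076 bits

Entropy H = −Σ p log₂ p ≈ 1.9238 bits.
Huffman merges: 7/50+21/100→7/20; 8/25+33/100→13/20; 7/20+13/20→1. L = 2 ≈ 2.0000.
L − H = 2.0000 − 1.9238 = 0.076 bits.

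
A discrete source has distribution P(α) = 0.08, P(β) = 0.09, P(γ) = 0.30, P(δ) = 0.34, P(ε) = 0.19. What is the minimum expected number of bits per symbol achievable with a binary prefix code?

Repeatedly combine the two least-probable nodes; the expected code length is the sum of the merged weights.
merge 2/25 + 9/100 → 17/100
merge 17/100 + 19/100 → 9/25
merge 3/10 + 17/50 → 16/25
merge 9/25 + 16/25 → 1
L = 17/100 + 9/25 + 16/25 + 1 = 217/100 = 2.17 bits/symbol.

2.17 bits/symbol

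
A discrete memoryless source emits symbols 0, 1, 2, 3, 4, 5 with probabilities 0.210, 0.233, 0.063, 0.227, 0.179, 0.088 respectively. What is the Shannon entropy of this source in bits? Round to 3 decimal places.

H = −Σ pᵢ log₂ pᵢ.
−0.210·log₂(0.210) = 0.4728
−0.233·log₂(0.233) = 0.4897
−0.063·log₂(0.063) = 0.2513
−0.227·log₂(0.227) = 0.4856
−0.179·log₂(0.179) = 0.4443
−0.088·log₂(0.088) = 0.3086
Sum ≈ 2.4522 → 2.452 bits.

2.452 bits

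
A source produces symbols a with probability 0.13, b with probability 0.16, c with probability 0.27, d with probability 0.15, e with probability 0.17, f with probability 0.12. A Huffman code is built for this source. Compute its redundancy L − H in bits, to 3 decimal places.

Entropy H = −Σ p log₂ p ≈ 2.5279 bits.
Huffman merges: 3/25+13/100→1/4; 3/20+4/25→31/100; 17/100+1/4→21/50; 27/100+31/100→29/50; 21/50+29/50→1. L = 64/25 ≈ 2.5600.
L − H = 2.5600 − 2.5279 = 0.032 bits.

0.032 bits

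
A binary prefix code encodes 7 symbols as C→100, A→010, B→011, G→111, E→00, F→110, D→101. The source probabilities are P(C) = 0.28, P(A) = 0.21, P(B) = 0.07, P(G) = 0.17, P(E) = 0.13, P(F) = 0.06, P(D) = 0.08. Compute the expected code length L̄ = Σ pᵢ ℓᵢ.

L̄ = Σ pᵢ·ℓᵢ = 0.28·3 + 0.21·3 + 0.07·3 + 0.17·3 + 0.13·2 + 0.06·3 + 0.08·3 = 2.87 bits/symbol.

2.87 bits/symbol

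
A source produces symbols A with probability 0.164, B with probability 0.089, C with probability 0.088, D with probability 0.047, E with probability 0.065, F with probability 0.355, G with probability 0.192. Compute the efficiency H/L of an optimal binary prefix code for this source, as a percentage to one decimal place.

97.4%

Entropy H = −Σ p log₂ p ≈ 2.4981 bits.
Huffman merges: 47/1000+13/200→14/125; 11/125+89/1000→177/1000; 14/125+41/250→69/250; 177/1000+24/125→369/1000; 69/250+71/200→631/1000; 369/1000+631/1000→1. L = 513/200 ≈ 2.5650.
Efficiency = H/L = 2.4981/2.5650 = 97.4%.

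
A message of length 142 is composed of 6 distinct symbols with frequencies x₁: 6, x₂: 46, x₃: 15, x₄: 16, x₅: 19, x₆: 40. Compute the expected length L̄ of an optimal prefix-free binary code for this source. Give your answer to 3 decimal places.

2.394 bits/symbol

Probabilities are the counts divided by 142.
Repeatedly combine the two least-probable nodes; the expected code length is the sum of the merged weights.
merge 3/71 + 15/142 → 21/142
merge 8/71 + 19/142 → 35/142
merge 21/142 + 35/142 → 28/71
merge 20/71 + 23/71 → 43/71
merge 28/71 + 43/71 → 1
L = 21/142 + 35/142 + 28/71 + 43/71 + 1 = 170/71 ≈ 2.394 bits/symbol.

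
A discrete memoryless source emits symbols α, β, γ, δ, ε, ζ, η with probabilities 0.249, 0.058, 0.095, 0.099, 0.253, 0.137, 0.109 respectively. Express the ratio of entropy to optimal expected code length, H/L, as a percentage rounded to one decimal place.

Entropy H = −Σ p log₂ p ≈ 2.6337 bits.
Huffman merges: 29/500+19/200→153/1000; 99/1000+109/1000→26/125; 137/1000+153/1000→29/100; 26/125+249/1000→457/1000; 253/1000+29/100→543/1000; 457/1000+543/1000→1. L = 2651/1000 ≈ 2.6510.
Efficiency = H/L = 2.6337/2.6510 = 99.3%.

99.3%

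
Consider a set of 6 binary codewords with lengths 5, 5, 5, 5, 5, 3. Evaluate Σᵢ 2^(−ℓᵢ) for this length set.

With common denominator 2^5 = 32: Σ 2^(−ℓᵢ) = 1/32 + 1/32 + 1/32 + 1/32 + 1/32 + 4/32 = 9/32 = 0.28125.

0.28125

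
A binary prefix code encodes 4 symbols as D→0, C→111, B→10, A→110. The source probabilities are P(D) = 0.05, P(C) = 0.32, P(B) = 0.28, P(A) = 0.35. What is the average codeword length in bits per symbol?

2.62 bits/symbol

L̄ = Σ pᵢ·ℓᵢ = 0.05·1 + 0.32·3 + 0.28·2 + 0.35·3 = 2.62 bits/symbol.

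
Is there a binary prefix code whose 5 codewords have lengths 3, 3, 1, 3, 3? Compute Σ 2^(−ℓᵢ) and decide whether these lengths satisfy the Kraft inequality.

With common denominator 2^3 = 8: Σ 2^(−ℓᵢ) = 1/8 + 1/8 + 4/8 + 1/8 + 1/8 = 8/8 = 1.
Kraft's inequality requires Σ ≤ 1; here Σ = 1 ≤ 1, so such a prefix code exists.

1; yes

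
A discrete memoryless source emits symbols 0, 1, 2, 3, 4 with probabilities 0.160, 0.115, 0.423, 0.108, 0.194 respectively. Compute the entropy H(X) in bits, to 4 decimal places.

H = −Σ pᵢ log₂ pᵢ.
−0.160·log₂(0.160) = 0.4230
−0.115·log₂(0.115) = 0.3588
−0.423·log₂(0.423) = 0.5251
−0.108·log₂(0.108) = 0.3468
−0.194·log₂(0.194) = 0.4590
Sum ≈ 2.1127 → 2.1127 bits.

2.1127 bits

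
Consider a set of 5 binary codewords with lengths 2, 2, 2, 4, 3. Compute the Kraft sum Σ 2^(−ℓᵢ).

With common denominator 2^4 = 16: Σ 2^(−ℓᵢ) = 4/16 + 4/16 + 4/16 + 1/16 + 2/16 = 15/16 = 0.9375.

0.9375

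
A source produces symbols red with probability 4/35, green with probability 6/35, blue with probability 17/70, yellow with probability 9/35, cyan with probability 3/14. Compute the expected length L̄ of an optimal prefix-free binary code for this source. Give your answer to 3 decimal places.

Repeatedly combine the two least-probable nodes; the expected code length is the sum of the merged weights.
merge 4/35 + 6/35 → 2/7
merge 3/14 + 17/70 → 16/35
merge 9/35 + 2/7 → 19/35
merge 16/35 + 19/35 → 1
L = 2/7 + 16/35 + 19/35 + 1 = 16/7 ≈ 2.286 bits/symbol.

2.286 bits/symbol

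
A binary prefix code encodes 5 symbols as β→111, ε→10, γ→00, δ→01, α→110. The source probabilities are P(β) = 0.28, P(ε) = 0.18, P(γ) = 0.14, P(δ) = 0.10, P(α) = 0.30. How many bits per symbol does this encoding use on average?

2.58 bits/symbol

L̄ = Σ pᵢ·ℓᵢ = 0.28·3 + 0.18·2 + 0.14·2 + 0.10·2 + 0.30·3 = 2.58 bits/symbol.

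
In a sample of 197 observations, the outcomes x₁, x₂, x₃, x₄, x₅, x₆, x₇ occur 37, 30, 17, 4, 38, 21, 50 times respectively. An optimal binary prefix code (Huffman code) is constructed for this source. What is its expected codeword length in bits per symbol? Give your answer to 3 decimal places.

Probabilities are the counts divided by 197.
Repeatedly combine the two least-probable nodes; the expected code length is the sum of the merged weights.
merge 4/197 + 17/197 → 21/197
merge 21/197 + 21/197 → 42/197
merge 30/197 + 37/197 → 67/197
merge 38/197 + 42/197 → 80/197
merge 50/197 + 67/197 → 117/197
merge 80/197 + 117/197 → 1
L = 21/197 + 42/197 + 67/197 + 80/197 + 117/197 + 1 = 524/197 ≈ 2.660 bits/symbol.

2.660 bits/symbol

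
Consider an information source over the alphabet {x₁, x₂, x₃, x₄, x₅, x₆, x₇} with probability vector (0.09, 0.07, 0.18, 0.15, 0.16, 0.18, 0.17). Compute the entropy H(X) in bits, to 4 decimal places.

2.7400 bits

H = −Σ pᵢ log₂ pᵢ.
−0.09·log₂(0.09) = 0.3127
−0.07·log₂(0.07) = 0.2686
−0.18·log₂(0.18) = 0.4453
−0.15·log₂(0.15) = 0.4105
−0.16·log₂(0.16) = 0.4230
−0.18·log₂(0.18) = 0.4453
−0.17·log₂(0.17) = 0.4346
Sum ≈ 2.7400 → 2.7400 bits.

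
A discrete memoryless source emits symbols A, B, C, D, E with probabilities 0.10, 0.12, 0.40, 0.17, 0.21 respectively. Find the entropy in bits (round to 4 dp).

2.1354 bits

H = −Σ pᵢ log₂ pᵢ.
−0.10·log₂(0.10) = 0.3322
−0.12·log₂(0.12) = 0.3671
−0.40·log₂(0.40) = 0.5288
−0.17·log₂(0.17) = 0.4346
−0.21·log₂(0.21) = 0.4728
Sum ≈ 2.1354 → 2.1354 bits.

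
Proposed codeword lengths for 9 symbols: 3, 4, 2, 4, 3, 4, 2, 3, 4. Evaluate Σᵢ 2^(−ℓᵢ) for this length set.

With common denominator 2^4 = 16: Σ 2^(−ℓᵢ) = 2/16 + 1/16 + 4/16 + 1/16 + 2/16 + 1/16 + 4/16 + 2/16 + 1/16 = 18/16 = 1.125.

1.125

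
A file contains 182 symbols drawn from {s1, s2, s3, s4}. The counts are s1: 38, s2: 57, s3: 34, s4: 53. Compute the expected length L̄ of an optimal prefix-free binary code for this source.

Probabilities are the counts divided by 182.
Repeatedly combine the two least-probable nodes; the expected code length is the sum of the merged weights.
merge 17/91 + 19/91 → 36/91
merge 53/182 + 57/182 → 55/91
merge 36/91 + 55/91 → 1
L = 36/91 + 55/91 + 1 = 2 bits/symbol.

2 bits/symbol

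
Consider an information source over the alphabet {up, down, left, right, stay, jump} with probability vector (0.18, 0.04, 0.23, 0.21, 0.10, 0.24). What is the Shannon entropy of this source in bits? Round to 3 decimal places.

H = −Σ pᵢ log₂ pᵢ.
−0.18·log₂(0.18) = 0.4453
−0.04·log₂(0.04) = 0.1858
−0.23·log₂(0.23) = 0.4877
−0.21·log₂(0.21) = 0.4728
−0.10·log₂(0.10) = 0.3322
−0.24·log₂(0.24) = 0.4941
Sum ≈ 2.4179 → 2.418 bits.

2.418 bits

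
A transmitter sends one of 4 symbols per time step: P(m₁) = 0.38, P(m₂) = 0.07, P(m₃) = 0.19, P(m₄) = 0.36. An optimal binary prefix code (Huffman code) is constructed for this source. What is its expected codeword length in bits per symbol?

Repeatedly combine the two least-probable nodes; the expected code length is the sum of the merged weights.
merge 7/100 + 19/100 → 13/50
merge 13/50 + 9/25 → 31/50
merge 19/50 + 31/50 → 1
L = 13/50 + 31/50 + 1 = 47/25 = 1.88 bits/symbol.

1.88 bits/symbol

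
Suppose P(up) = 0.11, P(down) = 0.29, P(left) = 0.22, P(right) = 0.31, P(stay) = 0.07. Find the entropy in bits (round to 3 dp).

2.141 bits

H = −Σ pᵢ log₂ pᵢ.
−0.11·log₂(0.11) = 0.3503
−0.29·log₂(0.29) = 0.5179
−0.22·log₂(0.22) = 0.4806
−0.31·log₂(0.31) = 0.5238
−0.07·log₂(0.07) = 0.2686
Sum ≈ 2.1411 → 2.141 bits.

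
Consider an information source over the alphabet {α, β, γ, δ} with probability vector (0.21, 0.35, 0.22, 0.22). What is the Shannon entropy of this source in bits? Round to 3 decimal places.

H = −Σ pᵢ log₂ pᵢ.
−0.21·log₂(0.21) = 0.4728
−0.35·log₂(0.35) = 0.5301
−0.22·log₂(0.22) = 0.4806
−0.22·log₂(0.22) = 0.4806
Sum ≈ 1.9641 → 1.964 bits.

1.964 bits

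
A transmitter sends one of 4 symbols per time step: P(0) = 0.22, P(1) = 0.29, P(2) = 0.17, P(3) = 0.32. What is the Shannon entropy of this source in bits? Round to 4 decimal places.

1.9591 bits

H = −Σ pᵢ log₂ pᵢ.
−0.22·log₂(0.22) = 0.4806
−0.29·log₂(0.29) = 0.5179
−0.17·log₂(0.17) = 0.4346
−0.32·log₂(0.32) = 0.5260
Sum ≈ 1.9591 → 1.9591 bits.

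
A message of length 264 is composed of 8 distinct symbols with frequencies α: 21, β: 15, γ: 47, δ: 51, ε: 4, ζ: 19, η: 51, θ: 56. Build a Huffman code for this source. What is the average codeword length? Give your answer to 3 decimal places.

Probabilities are the counts divided by 264.
Repeatedly combine the two least-probable nodes; the expected code length is the sum of the merged weights.
merge 1/66 + 5/88 → 19/264
merge 19/264 + 19/264 → 19/132
merge 7/88 + 19/132 → 59/264
merge 47/264 + 17/88 → 49/132
merge 17/88 + 7/33 → 107/264
merge 59/264 + 49/132 → 157/264
merge 107/264 + 157/264 → 1
L = 19/264 + 19/132 + 59/264 + 49/132 + 107/264 + 157/264 + 1 = 371/132 ≈ 2.811 bits/symbol.

2.811 bits/symbol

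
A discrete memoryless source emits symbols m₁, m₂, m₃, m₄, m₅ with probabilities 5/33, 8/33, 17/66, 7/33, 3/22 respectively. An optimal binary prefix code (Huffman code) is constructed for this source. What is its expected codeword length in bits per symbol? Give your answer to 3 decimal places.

2.288 bits/symbol

Repeatedly combine the two least-probable nodes; the expected code length is the sum of the merged weights.
merge 3/22 + 5/33 → 19/66
merge 7/33 + 8/33 → 5/11
merge 17/66 + 19/66 → 6/11
merge 5/11 + 6/11 → 1
L = 19/66 + 5/11 + 6/11 + 1 = 151/66 ≈ 2.288 bits/symbol.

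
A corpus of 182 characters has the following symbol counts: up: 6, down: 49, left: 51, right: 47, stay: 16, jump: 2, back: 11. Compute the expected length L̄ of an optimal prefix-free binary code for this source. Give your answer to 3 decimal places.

Probabilities are the counts divided by 182.
Repeatedly combine the two least-probable nodes; the expected code length is the sum of the merged weights.
merge 1/91 + 3/91 → 4/91
merge 4/91 + 11/182 → 19/182
merge 8/91 + 19/182 → 5/26
merge 5/26 + 47/182 → 41/91
merge 7/26 + 51/182 → 50/91
merge 41/91 + 50/91 → 1
L = 4/91 + 19/182 + 5/26 + 41/91 + 50/91 + 1 = 213/91 ≈ 2.341 bits/symbol.

2.341 bits/symbol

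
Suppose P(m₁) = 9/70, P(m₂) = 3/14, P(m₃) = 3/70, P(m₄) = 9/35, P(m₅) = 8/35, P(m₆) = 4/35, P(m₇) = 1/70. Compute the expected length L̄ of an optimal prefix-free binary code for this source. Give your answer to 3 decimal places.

Repeatedly combine the two least-probable nodes; the expected code length is the sum of the merged weights.
merge 1/70 + 3/70 → 2/35
merge 2/35 + 4/35 → 6/35
merge 9/70 + 6/35 → 3/10
merge 3/14 + 8/35 → 31/70
merge 9/35 + 3/10 → 39/70
merge 31/70 + 39/70 → 1
L = 2/35 + 6/35 + 3/10 + 31/70 + 39/70 + 1 = 177/70 ≈ 2.529 bits/symbol.

2.529 bits/symbol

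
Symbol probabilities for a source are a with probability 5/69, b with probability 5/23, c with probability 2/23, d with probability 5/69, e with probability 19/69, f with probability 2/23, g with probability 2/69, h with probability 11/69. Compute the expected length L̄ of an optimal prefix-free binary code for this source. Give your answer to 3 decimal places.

Repeatedly combine the two least-probable nodes; the expected code length is the sum of the merged weights.
merge 2/69 + 5/69 → 7/69
merge 5/69 + 2/23 → 11/69
merge 2/23 + 7/69 → 13/69
merge 11/69 + 11/69 → 22/69
merge 13/69 + 5/23 → 28/69
merge 19/69 + 22/69 → 41/69
merge 28/69 + 41/69 → 1
L = 7/69 + 11/69 + 13/69 + 22/69 + 28/69 + 41/69 + 1 = 191/69 ≈ 2.768 bits/symbol.

2.768 bits/symbol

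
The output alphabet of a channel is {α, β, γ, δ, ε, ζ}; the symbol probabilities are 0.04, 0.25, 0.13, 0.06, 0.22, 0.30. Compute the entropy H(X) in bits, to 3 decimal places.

2.314 bits

H = −Σ pᵢ log₂ pᵢ.
−0.04·log₂(0.04) = 0.1858
−0.25·log₂(0.25) = 0.5000
−0.13·log₂(0.13) = 0.3826
−0.06·log₂(0.06) = 0.2435
−0.22·log₂(0.22) = 0.4806
−0.30·log₂(0.30) = 0.5211
Sum ≈ 2.3136 → 2.314 bits.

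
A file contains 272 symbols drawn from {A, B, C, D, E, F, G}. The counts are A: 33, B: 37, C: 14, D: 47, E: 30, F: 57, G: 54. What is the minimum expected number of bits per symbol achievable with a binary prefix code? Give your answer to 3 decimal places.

Probabilities are the counts divided by 272.
Repeatedly combine the two least-probable nodes; the expected code length is the sum of the merged weights.
merge 7/136 + 15/136 → 11/68
merge 33/272 + 37/272 → 35/136
merge 11/68 + 47/272 → 91/272
merge 27/136 + 57/272 → 111/272
merge 35/136 + 91/272 → 161/272
merge 111/272 + 161/272 → 1
L = 11/68 + 35/136 + 91/272 + 111/272 + 161/272 + 1 = 749/272 ≈ 2.754 bits/symbol.

2.754 bits/symbol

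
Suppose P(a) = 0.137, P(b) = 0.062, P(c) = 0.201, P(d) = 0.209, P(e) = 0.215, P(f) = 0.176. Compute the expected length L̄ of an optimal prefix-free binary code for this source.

2.574 bits/symbol

Repeatedly combine the two least-probable nodes; the expected code length is the sum of the merged weights.
merge 31/500 + 137/1000 → 199/1000
merge 22/125 + 199/1000 → 3/8
merge 201/1000 + 209/1000 → 41/100
merge 43/200 + 3/8 → 59/100
merge 41/100 + 59/100 → 1
L = 199/1000 + 3/8 + 41/100 + 59/100 + 1 = 1287/500 = 2.574 bits/symbol.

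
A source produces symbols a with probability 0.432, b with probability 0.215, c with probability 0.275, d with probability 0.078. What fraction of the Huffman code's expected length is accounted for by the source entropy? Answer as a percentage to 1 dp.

Entropy H = −Σ p log₂ p ≈ 1.7991 bits.
Huffman merges: 39/500+43/200→293/1000; 11/40+293/1000→71/125; 54/125+71/125→1. L = 1861/1000 ≈ 1.8610.
Efficiency = H/L = 1.7991/1.8610 = 96.7%.

96.7%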